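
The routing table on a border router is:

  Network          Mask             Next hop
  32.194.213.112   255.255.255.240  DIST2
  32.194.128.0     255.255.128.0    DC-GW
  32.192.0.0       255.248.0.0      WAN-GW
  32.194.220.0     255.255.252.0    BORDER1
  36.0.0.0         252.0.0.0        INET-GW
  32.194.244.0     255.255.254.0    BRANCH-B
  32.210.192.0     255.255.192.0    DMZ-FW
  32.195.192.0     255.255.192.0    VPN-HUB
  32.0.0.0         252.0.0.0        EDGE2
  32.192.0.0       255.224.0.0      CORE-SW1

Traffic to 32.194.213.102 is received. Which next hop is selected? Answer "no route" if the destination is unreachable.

Routes whose prefix contains 32.194.213.102:
  32.0.0.0/6 (32.0.0.0 - 35.255.255.255) -> EDGE2
  32.192.0.0/11 (32.192.0.0 - 32.223.255.255) -> CORE-SW1
  32.192.0.0/13 (32.192.0.0 - 32.199.255.255) -> WAN-GW
  32.194.128.0/17 (32.194.128.0 - 32.194.255.255) -> DC-GW
More-specific entries that do NOT match:
  32.194.213.112/28 (32.194.213.112 - 32.194.213.127) does not contain 32.194.213.102
  32.194.244.0/23 (32.194.244.0 - 32.194.245.255) does not contain 32.194.213.102
  32.194.220.0/22 (32.194.220.0 - 32.194.223.255) does not contain 32.194.213.102
  32.210.192.0/18 (32.210.192.0 - 32.210.255.255) does not contain 32.194.213.102
  32.195.192.0/18 (32.195.192.0 - 32.195.255.255) does not contain 32.194.213.102
Longest matching prefix is /17 -> next hop DC-GW.

DC-GW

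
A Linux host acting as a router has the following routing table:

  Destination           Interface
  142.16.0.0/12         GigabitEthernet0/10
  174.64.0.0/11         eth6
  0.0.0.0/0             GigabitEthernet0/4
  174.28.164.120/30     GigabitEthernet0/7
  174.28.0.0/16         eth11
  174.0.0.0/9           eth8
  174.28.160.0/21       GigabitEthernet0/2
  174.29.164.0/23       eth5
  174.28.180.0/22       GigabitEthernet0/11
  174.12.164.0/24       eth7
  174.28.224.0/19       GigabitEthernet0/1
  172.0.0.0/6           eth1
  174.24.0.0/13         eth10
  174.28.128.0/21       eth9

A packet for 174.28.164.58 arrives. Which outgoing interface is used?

Routes whose prefix contains 174.28.164.58:
  0.0.0.0/0 (default, matches everything) -> GigabitEthernet0/4
  172.0.0.0/6 (172.0.0.0 - 175.255.255.255) -> eth1
  174.0.0.0/9 (174.0.0.0 - 174.127.255.255) -> eth8
  174.24.0.0/13 (174.24.0.0 - 174.31.255.255) -> eth10
  174.28.0.0/16 (174.28.0.0 - 174.28.255.255) -> eth11
  174.28.160.0/21 (174.28.160.0 - 174.28.167.255) -> GigabitEthernet0/2
More-specific entries that do NOT match:
  174.28.164.120/30 (174.28.164.120 - 174.28.164.123) does not contain 174.28.164.58
  174.12.164.0/24 (174.12.164.0 - 174.12.164.255) does not contain 174.28.164.58
  174.29.164.0/23 (174.29.164.0 - 174.29.165.255) does not contain 174.28.164.58
  174.28.180.0/22 (174.28.180.0 - 174.28.183.255) does not contain 174.28.164.58
Longest matching prefix is /21 -> interface GigabitEthernet0/2.

GigabitEthernet0/2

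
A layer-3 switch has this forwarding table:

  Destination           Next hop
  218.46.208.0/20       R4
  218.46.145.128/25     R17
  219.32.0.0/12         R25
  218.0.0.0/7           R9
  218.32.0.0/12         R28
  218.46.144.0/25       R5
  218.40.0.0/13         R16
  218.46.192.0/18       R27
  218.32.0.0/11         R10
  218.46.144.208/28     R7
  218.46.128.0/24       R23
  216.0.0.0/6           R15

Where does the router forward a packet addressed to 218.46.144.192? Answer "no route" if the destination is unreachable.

Routes whose prefix contains 218.46.144.192:
  216.0.0.0/6 (216.0.0.0 - 219.255.255.255) -> R15
  218.0.0.0/7 (218.0.0.0 - 219.255.255.255) -> R9
  218.32.0.0/11 (218.32.0.0 - 218.63.255.255) -> R10
  218.32.0.0/12 (218.32.0.0 - 218.47.255.255) -> R28
  218.40.0.0/13 (218.40.0.0 - 218.47.255.255) -> R16
More-specific entries that do NOT match:
  218.46.144.208/28 (218.46.144.208 - 218.46.144.223) does not contain 218.46.144.192
  218.46.145.128/25 (218.46.145.128 - 218.46.145.255) does not contain 218.46.144.192
  218.46.144.0/25 (218.46.144.0 - 218.46.144.127) does not contain 218.46.144.192
  218.46.128.0/24 (218.46.128.0 - 218.46.128.255) does not contain 218.46.144.192
  218.46.208.0/20 (218.46.208.0 - 218.46.223.255) does not contain 218.46.144.192
  218.46.192.0/18 (218.46.192.0 - 218.46.255.255) does not contain 218.46.144.192
Longest matching prefix is /13 -> next hop R16.

R16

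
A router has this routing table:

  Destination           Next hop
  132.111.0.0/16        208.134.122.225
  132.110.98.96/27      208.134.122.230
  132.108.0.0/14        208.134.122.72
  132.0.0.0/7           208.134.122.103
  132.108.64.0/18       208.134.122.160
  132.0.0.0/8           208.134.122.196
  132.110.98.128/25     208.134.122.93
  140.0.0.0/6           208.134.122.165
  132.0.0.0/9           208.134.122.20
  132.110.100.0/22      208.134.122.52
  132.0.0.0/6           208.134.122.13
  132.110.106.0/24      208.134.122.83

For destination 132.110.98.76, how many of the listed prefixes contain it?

Prefixes containing 132.110.98.76:
  132.0.0.0/6 (132.0.0.0 - 135.255.255.255)
  132.0.0.0/7 (132.0.0.0 - 133.255.255.255)
  132.0.0.0/8 (132.0.0.0 - 132.255.255.255)
  132.0.0.0/9 (132.0.0.0 - 132.127.255.255)
  132.108.0.0/14 (132.108.0.0 - 132.111.255.255)
Total matching entries: 5.

5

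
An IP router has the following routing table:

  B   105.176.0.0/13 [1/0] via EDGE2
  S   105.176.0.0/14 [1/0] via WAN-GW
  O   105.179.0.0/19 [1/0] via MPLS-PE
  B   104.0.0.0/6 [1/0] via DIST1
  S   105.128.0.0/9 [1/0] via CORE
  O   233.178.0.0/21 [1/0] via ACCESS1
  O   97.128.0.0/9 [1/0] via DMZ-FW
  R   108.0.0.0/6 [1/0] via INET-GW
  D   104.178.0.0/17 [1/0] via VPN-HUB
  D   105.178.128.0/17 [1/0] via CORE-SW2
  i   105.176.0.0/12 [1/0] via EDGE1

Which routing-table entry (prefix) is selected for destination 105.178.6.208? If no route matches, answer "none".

105.176.0.0/14

Entries matching 105.178.6.208:
  104.0.0.0/6 (104.0.0.0 - 107.255.255.255)
  105.128.0.0/9 (105.128.0.0 - 105.255.255.255)
  105.176.0.0/12 (105.176.0.0 - 105.191.255.255)
  105.176.0.0/13 (105.176.0.0 - 105.183.255.255)
  105.176.0.0/14 (105.176.0.0 - 105.179.255.255)
Most specific is 105.176.0.0/14.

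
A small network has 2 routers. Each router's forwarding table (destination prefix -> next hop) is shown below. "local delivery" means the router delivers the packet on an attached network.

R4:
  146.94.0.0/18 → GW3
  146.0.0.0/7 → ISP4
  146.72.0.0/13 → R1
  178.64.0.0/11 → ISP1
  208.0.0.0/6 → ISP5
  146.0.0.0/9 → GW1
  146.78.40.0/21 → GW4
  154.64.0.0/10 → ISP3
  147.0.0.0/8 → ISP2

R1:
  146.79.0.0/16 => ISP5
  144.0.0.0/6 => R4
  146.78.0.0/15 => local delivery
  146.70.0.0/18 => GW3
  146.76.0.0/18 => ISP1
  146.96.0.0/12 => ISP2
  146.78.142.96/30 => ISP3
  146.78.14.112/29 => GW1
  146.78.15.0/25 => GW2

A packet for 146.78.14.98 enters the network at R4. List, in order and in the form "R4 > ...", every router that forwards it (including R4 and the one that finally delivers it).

R4 > R1

At R4: longest match for 146.78.14.98 is 146.72.0.0/13 -> R1
At R1: longest match for 146.78.14.98 is 146.78.0.0/15 -> local delivery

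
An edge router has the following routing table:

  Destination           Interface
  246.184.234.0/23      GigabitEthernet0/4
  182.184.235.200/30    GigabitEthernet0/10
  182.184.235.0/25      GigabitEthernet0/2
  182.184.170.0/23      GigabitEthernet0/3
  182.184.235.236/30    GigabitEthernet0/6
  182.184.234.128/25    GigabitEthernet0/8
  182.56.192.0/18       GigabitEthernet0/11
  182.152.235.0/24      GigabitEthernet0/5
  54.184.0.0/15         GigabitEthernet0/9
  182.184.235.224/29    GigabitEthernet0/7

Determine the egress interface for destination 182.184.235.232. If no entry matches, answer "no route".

No entry's prefix contains 182.184.235.232; there is no default route.

no route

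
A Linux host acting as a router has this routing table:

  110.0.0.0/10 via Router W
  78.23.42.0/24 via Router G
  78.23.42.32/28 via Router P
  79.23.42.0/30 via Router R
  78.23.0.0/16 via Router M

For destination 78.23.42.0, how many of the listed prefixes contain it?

2

Prefixes containing 78.23.42.0:
  78.23.0.0/16 (78.23.0.0 - 78.23.255.255)
  78.23.42.0/24 (78.23.42.0 - 78.23.42.255)
Total matching entries: 2.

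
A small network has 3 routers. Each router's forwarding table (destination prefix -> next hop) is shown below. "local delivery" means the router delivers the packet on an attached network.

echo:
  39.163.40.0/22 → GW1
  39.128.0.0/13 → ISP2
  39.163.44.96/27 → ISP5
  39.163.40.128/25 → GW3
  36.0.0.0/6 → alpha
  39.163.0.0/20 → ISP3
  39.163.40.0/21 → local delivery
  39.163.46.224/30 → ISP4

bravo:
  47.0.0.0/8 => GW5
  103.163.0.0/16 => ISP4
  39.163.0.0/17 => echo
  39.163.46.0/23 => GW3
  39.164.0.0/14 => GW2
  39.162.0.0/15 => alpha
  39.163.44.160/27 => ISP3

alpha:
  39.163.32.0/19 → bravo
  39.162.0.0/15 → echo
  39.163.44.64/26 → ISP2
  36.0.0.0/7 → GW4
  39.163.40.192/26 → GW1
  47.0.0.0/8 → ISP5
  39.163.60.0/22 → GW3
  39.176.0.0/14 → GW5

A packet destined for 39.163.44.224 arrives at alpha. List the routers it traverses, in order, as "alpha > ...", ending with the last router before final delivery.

alpha > bravo > echo

At alpha: longest match for 39.163.44.224 is 39.163.32.0/19 -> bravo
At bravo: longest match for 39.163.44.224 is 39.163.0.0/17 -> echo
At echo: longest match for 39.163.44.224 is 39.163.40.0/21 -> local delivery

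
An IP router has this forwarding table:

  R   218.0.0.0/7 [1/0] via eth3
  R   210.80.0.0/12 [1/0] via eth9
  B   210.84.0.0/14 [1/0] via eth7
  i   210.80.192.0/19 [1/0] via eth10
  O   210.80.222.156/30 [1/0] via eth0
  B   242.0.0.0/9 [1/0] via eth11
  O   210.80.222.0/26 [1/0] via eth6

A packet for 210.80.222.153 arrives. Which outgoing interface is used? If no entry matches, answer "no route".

eth10

Routes whose prefix contains 210.80.222.153:
  210.80.0.0/12 (210.80.0.0 - 210.95.255.255) -> eth9
  210.80.192.0/19 (210.80.192.0 - 210.80.223.255) -> eth10
More-specific entries that do NOT match:
  210.80.222.156/30 (210.80.222.156 - 210.80.222.159) does not contain 210.80.222.153
  210.80.222.0/26 (210.80.222.0 - 210.80.222.63) does not contain 210.80.222.153
Longest matching prefix is /19 -> interface eth10.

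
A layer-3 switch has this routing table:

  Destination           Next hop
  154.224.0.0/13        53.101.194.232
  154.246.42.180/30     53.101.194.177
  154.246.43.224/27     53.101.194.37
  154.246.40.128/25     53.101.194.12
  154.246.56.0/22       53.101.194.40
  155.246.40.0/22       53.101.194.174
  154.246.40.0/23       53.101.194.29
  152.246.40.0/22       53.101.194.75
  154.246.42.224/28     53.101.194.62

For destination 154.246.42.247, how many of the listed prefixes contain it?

0

No listed prefix contains 154.246.42.247.
Total matching entries: 0.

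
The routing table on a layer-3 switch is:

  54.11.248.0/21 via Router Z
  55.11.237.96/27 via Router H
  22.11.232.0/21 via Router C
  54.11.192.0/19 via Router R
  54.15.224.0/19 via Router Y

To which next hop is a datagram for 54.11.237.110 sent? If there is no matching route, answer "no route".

No entry's prefix contains 54.11.237.110; there is no default route.

no route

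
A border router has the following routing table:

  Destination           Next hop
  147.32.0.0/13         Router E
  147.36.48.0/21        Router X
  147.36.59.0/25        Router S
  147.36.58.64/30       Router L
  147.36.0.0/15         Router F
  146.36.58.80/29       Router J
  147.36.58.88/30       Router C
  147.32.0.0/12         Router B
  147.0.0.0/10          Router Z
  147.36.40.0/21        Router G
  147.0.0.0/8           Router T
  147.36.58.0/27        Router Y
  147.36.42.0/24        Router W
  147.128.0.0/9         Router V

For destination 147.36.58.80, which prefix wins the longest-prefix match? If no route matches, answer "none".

147.36.0.0/15

Entries matching 147.36.58.80:
  147.0.0.0/8 (147.0.0.0 - 147.255.255.255)
  147.0.0.0/10 (147.0.0.0 - 147.63.255.255)
  147.32.0.0/12 (147.32.0.0 - 147.47.255.255)
  147.32.0.0/13 (147.32.0.0 - 147.39.255.255)
  147.36.0.0/15 (147.36.0.0 - 147.37.255.255)
Most specific is 147.36.0.0/15.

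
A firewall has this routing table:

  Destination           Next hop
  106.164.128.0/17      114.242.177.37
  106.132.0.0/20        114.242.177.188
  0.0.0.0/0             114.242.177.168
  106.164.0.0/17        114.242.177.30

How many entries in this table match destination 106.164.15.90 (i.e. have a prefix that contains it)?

Prefixes containing 106.164.15.90:
  0.0.0.0/0 (default, matches everything)
  106.164.0.0/17 (106.164.0.0 - 106.164.127.255)
Total matching entries: 2.

2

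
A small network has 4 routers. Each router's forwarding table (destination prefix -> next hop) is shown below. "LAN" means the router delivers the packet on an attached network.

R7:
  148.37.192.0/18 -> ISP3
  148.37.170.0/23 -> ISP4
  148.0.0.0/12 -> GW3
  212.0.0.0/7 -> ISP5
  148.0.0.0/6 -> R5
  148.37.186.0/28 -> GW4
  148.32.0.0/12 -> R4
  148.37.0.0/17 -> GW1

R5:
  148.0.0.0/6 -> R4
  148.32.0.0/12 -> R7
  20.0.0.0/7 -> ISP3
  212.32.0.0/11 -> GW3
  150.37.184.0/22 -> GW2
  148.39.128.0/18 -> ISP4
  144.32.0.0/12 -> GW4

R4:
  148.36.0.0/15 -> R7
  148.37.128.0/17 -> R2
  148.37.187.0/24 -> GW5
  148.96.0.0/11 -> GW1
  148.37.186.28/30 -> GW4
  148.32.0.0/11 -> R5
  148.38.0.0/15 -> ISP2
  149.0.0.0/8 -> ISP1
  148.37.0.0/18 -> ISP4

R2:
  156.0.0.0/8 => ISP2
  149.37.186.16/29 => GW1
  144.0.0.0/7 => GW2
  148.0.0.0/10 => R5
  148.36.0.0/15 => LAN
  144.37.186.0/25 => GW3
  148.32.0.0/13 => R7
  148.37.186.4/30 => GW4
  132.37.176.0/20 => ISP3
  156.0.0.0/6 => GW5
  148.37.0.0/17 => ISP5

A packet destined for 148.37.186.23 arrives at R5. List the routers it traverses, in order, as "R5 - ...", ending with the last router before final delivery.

At R5: longest match for 148.37.186.23 is 148.32.0.0/12 -> R7
At R7: longest match for 148.37.186.23 is 148.32.0.0/12 -> R4
At R4: longest match for 148.37.186.23 is 148.37.128.0/17 -> R2
At R2: longest match for 148.37.186.23 is 148.36.0.0/15 -> LAN

R5 - R7 - R4 - R2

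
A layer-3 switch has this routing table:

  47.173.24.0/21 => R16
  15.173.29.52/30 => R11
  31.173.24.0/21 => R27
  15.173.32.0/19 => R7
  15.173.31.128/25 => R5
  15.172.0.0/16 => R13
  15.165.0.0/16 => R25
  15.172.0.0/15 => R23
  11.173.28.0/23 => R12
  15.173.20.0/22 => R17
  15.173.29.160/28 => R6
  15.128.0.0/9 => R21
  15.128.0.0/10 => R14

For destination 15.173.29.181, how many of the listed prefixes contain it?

Prefixes containing 15.173.29.181:
  15.128.0.0/9 (15.128.0.0 - 15.255.255.255)
  15.128.0.0/10 (15.128.0.0 - 15.191.255.255)
  15.172.0.0/15 (15.172.0.0 - 15.173.255.255)
Total matching entries: 3.

3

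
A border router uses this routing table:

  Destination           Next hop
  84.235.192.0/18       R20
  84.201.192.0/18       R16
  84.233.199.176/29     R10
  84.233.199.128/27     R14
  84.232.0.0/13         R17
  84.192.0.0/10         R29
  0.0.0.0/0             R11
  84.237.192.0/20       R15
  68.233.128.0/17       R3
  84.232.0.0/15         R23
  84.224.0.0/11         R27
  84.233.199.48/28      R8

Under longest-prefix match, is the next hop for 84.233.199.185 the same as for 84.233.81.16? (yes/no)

84.233.199.185: longest match 84.232.0.0/15 -> R23
84.233.81.16: longest match 84.232.0.0/15 -> R23

yes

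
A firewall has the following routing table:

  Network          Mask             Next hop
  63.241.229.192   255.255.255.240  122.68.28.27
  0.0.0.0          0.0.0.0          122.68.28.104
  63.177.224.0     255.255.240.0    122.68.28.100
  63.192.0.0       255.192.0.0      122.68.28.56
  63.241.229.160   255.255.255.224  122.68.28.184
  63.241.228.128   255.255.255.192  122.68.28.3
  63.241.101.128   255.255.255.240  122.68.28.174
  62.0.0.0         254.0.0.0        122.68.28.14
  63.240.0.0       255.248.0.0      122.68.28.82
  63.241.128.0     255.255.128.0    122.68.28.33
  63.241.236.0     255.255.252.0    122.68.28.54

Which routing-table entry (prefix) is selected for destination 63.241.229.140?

Entries matching 63.241.229.140:
  0.0.0.0/0 (default, matches everything)
  62.0.0.0/7 (62.0.0.0 - 63.255.255.255)
  63.192.0.0/10 (63.192.0.0 - 63.255.255.255)
  63.240.0.0/13 (63.240.0.0 - 63.247.255.255)
  63.241.128.0/17 (63.241.128.0 - 63.241.255.255)
Most specific is 63.241.128.0/17.

63.241.128.0/17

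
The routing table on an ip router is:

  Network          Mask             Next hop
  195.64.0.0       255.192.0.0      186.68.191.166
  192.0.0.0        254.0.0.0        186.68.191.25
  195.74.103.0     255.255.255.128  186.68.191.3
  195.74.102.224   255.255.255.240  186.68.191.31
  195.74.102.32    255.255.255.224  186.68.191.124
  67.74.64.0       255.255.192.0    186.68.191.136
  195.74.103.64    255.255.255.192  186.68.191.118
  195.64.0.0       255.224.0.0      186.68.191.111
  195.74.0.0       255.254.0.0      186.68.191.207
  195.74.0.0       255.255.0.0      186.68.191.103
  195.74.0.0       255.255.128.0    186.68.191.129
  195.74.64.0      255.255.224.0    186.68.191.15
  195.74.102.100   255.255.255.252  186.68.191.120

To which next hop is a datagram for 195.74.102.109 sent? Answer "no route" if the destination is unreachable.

Routes whose prefix contains 195.74.102.109:
  195.64.0.0/10 (195.64.0.0 - 195.127.255.255) -> 186.68.191.166
  195.64.0.0/11 (195.64.0.0 - 195.95.255.255) -> 186.68.191.111
  195.74.0.0/15 (195.74.0.0 - 195.75.255.255) -> 186.68.191.207
  195.74.0.0/16 (195.74.0.0 - 195.74.255.255) -> 186.68.191.103
  195.74.0.0/17 (195.74.0.0 - 195.74.127.255) -> 186.68.191.129
More-specific entries that do NOT match:
  195.74.102.100/30 (195.74.102.100 - 195.74.102.103) does not contain 195.74.102.109
  195.74.102.224/28 (195.74.102.224 - 195.74.102.239) does not contain 195.74.102.109
  195.74.102.32/27 (195.74.102.32 - 195.74.102.63) does not contain 195.74.102.109
  195.74.103.64/26 (195.74.103.64 - 195.74.103.127) does not contain 195.74.102.109
  195.74.103.0/25 (195.74.103.0 - 195.74.103.127) does not contain 195.74.102.109
  195.74.64.0/19 (195.74.64.0 - 195.74.95.255) does not contain 195.74.102.109
  67.74.64.0/18 (67.74.64.0 - 67.74.127.255) does not contain 195.74.102.109
Longest matching prefix is /17 -> next hop 186.68.191.129.

186.68.191.129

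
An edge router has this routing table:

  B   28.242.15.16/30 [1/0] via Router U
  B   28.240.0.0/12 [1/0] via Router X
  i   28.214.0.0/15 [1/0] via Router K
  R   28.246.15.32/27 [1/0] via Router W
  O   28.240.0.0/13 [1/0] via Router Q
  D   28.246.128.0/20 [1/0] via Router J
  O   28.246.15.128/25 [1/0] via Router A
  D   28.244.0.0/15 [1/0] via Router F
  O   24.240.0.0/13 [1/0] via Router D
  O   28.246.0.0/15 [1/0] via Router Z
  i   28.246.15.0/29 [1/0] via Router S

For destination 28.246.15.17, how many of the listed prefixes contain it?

Prefixes containing 28.246.15.17:
  28.240.0.0/12 (28.240.0.0 - 28.255.255.255)
  28.240.0.0/13 (28.240.0.0 - 28.247.255.255)
  28.246.0.0/15 (28.246.0.0 - 28.247.255.255)
Total matching entries: 3.

3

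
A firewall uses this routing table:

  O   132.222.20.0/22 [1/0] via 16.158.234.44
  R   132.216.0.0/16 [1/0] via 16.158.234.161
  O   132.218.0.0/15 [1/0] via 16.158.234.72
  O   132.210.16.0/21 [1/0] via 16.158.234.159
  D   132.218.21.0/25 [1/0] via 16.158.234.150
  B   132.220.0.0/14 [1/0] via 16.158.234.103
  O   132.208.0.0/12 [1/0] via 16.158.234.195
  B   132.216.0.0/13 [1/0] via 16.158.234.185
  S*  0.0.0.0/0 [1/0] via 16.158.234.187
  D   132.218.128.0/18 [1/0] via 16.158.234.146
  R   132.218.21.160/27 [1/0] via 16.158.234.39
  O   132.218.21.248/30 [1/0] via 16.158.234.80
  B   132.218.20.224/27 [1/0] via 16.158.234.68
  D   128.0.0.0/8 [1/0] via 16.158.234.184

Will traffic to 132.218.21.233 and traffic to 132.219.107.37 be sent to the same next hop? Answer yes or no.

132.218.21.233: longest match 132.218.0.0/15 -> 16.158.234.72
132.219.107.37: longest match 132.218.0.0/15 -> 16.158.234.72

yes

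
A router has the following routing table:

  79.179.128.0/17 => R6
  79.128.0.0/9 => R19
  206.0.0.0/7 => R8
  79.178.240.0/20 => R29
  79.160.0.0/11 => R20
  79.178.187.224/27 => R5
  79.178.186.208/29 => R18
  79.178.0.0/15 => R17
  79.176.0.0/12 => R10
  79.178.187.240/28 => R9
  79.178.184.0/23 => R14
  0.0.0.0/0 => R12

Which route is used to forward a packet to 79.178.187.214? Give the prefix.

Entries matching 79.178.187.214:
  0.0.0.0/0 (default, matches everything)
  79.128.0.0/9 (79.128.0.0 - 79.255.255.255)
  79.160.0.0/11 (79.160.0.0 - 79.191.255.255)
  79.176.0.0/12 (79.176.0.0 - 79.191.255.255)
  79.178.0.0/15 (79.178.0.0 - 79.179.255.255)
Most specific is 79.178.0.0/15.

79.178.0.0/15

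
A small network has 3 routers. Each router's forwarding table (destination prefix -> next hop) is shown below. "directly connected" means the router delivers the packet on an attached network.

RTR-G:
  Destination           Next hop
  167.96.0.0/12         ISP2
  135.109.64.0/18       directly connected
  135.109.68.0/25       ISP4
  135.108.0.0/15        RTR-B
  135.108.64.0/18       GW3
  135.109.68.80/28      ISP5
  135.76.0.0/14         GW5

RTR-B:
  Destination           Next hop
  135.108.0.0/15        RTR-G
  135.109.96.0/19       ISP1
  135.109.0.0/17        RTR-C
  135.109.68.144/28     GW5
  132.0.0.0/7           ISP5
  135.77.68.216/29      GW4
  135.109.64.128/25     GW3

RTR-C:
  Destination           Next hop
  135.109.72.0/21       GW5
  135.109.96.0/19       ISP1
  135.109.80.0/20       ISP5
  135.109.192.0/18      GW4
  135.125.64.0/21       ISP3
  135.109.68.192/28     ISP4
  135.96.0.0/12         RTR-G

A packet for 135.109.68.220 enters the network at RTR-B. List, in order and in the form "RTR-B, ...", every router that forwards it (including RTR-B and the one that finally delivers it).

RTR-B, RTR-C, RTR-G

At RTR-B: longest match for 135.109.68.220 is 135.109.0.0/17 -> RTR-C
At RTR-C: longest match for 135.109.68.220 is 135.96.0.0/12 -> RTR-G
At RTR-G: longest match for 135.109.68.220 is 135.109.64.0/18 -> directly connected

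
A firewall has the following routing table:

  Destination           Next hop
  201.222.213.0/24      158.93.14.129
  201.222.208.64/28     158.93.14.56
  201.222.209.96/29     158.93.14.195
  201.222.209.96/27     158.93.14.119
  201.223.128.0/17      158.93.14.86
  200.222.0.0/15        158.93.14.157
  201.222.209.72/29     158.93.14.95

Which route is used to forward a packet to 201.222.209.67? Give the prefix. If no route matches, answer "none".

201.222.209.67 is outside every listed prefix and there is no default route.

none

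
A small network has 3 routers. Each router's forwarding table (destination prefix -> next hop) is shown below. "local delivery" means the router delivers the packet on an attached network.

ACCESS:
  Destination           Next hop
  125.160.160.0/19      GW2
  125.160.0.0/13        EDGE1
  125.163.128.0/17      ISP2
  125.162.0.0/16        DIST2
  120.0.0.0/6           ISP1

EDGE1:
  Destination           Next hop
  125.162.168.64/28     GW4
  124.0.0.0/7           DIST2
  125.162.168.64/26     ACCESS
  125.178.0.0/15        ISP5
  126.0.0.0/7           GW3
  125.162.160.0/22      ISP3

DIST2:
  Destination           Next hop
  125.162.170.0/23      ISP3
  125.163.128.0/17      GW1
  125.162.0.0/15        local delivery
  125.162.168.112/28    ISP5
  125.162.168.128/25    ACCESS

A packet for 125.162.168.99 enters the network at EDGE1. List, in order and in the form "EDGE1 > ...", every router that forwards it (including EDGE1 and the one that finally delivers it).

At EDGE1: longest match for 125.162.168.99 is 125.162.168.64/26 -> ACCESS
At ACCESS: longest match for 125.162.168.99 is 125.162.0.0/16 -> DIST2
At DIST2: longest match for 125.162.168.99 is 125.162.0.0/15 -> local delivery

EDGE1 > ACCESS > DIST2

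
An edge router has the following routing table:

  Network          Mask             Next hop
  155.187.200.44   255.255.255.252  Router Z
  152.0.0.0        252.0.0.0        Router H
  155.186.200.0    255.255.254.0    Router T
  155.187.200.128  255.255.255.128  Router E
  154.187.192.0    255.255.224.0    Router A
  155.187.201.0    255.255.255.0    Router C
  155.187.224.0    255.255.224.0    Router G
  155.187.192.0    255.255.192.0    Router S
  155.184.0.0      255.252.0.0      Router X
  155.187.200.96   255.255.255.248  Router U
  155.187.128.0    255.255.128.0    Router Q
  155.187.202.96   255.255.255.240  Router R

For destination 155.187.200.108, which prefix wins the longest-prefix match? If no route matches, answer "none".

Entries matching 155.187.200.108:
  152.0.0.0/6 (152.0.0.0 - 155.255.255.255)
  155.184.0.0/14 (155.184.0.0 - 155.187.255.255)
  155.187.128.0/17 (155.187.128.0 - 155.187.255.255)
  155.187.192.0/18 (155.187.192.0 - 155.187.255.255)
Most specific is 155.187.192.0/18.

155.187.192.0/18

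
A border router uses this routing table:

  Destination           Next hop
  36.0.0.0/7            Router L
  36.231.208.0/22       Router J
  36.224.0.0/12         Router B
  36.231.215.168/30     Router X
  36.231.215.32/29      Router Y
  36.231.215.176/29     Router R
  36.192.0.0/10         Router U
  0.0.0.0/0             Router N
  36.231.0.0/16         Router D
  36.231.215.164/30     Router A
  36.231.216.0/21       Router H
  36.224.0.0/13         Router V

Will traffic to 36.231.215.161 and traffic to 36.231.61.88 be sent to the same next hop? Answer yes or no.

36.231.215.161: longest match 36.231.0.0/16 -> Router D
36.231.61.88: longest match 36.231.0.0/16 -> Router D

yes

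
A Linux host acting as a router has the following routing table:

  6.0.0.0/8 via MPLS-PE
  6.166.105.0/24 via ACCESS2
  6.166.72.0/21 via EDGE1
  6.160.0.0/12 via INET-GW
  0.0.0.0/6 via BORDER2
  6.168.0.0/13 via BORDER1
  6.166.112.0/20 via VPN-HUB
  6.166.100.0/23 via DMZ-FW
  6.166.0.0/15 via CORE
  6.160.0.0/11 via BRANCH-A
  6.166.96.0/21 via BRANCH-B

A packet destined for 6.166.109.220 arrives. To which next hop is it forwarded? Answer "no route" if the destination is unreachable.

Routes whose prefix contains 6.166.109.220:
  6.0.0.0/8 (6.0.0.0 - 6.255.255.255) -> MPLS-PE
  6.160.0.0/11 (6.160.0.0 - 6.191.255.255) -> BRANCH-A
  6.160.0.0/12 (6.160.0.0 - 6.175.255.255) -> INET-GW
  6.166.0.0/15 (6.166.0.0 - 6.167.255.255) -> CORE
More-specific entries that do NOT match:
  6.166.105.0/24 (6.166.105.0 - 6.166.105.255) does not contain 6.166.109.220
  6.166.100.0/23 (6.166.100.0 - 6.166.101.255) does not contain 6.166.109.220
  6.166.72.0/21 (6.166.72.0 - 6.166.79.255) does not contain 6.166.109.220
  6.166.96.0/21 (6.166.96.0 - 6.166.103.255) does not contain 6.166.109.220
  6.166.112.0/20 (6.166.112.0 - 6.166.127.255) does not contain 6.166.109.220
Longest matching prefix is /15 -> next hop CORE.

CORE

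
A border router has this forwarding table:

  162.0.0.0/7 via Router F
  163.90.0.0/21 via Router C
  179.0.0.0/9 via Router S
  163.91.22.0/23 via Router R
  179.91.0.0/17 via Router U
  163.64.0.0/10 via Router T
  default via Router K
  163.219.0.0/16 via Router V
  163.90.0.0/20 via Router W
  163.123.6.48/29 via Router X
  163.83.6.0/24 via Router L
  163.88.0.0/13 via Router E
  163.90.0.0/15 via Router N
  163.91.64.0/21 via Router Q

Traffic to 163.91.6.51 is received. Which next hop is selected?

Router N

Routes whose prefix contains 163.91.6.51:
  0.0.0.0/0 (default, matches everything) -> Router K
  162.0.0.0/7 (162.0.0.0 - 163.255.255.255) -> Router F
  163.64.0.0/10 (163.64.0.0 - 163.127.255.255) -> Router T
  163.88.0.0/13 (163.88.0.0 - 163.95.255.255) -> Router E
  163.90.0.0/15 (163.90.0.0 - 163.91.255.255) -> Router N
More-specific entries that do NOT match:
  163.123.6.48/29 (163.123.6.48 - 163.123.6.55) does not contain 163.91.6.51
  163.83.6.0/24 (163.83.6.0 - 163.83.6.255) does not contain 163.91.6.51
  163.91.22.0/23 (163.91.22.0 - 163.91.23.255) does not contain 163.91.6.51
  163.90.0.0/21 (163.90.0.0 - 163.90.7.255) does not contain 163.91.6.51
  163.91.64.0/21 (163.91.64.0 - 163.91.71.255) does not contain 163.91.6.51
  163.90.0.0/20 (163.90.0.0 - 163.90.15.255) does not contain 163.91.6.51
  179.91.0.0/17 (179.91.0.0 - 179.91.127.255) does not contain 163.91.6.51
  163.219.0.0/16 (163.219.0.0 - 163.219.255.255) does not contain 163.91.6.51
Longest matching prefix is /15 -> next hop Router N.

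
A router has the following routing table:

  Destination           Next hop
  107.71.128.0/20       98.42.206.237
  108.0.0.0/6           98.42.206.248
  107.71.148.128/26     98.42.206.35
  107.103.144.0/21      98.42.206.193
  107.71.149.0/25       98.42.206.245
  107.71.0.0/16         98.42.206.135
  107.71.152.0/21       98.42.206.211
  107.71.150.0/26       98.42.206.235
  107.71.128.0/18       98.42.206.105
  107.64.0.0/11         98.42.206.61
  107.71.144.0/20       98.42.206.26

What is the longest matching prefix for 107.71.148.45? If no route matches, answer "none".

Entries matching 107.71.148.45:
  107.64.0.0/11 (107.64.0.0 - 107.95.255.255)
  107.71.0.0/16 (107.71.0.0 - 107.71.255.255)
  107.71.128.0/18 (107.71.128.0 - 107.71.191.255)
  107.71.144.0/20 (107.71.144.0 - 107.71.159.255)
Most specific is 107.71.144.0/20.

107.71.144.0/20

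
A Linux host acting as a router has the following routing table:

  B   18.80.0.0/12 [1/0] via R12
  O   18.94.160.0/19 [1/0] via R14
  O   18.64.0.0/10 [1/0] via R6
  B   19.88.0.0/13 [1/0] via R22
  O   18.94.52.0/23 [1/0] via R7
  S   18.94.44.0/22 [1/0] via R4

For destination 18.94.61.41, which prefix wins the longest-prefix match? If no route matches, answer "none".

Entries matching 18.94.61.41:
  18.64.0.0/10 (18.64.0.0 - 18.127.255.255)
  18.80.0.0/12 (18.80.0.0 - 18.95.255.255)
Most specific is 18.80.0.0/12.

18.80.0.0/12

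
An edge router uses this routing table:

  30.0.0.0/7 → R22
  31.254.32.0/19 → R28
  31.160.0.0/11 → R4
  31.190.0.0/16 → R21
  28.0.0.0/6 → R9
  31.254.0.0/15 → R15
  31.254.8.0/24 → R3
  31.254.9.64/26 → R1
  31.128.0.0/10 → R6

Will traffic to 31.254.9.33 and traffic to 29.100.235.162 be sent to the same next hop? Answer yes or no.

no

31.254.9.33: longest match 31.254.0.0/15 -> R15
29.100.235.162: longest match 28.0.0.0/6 -> R9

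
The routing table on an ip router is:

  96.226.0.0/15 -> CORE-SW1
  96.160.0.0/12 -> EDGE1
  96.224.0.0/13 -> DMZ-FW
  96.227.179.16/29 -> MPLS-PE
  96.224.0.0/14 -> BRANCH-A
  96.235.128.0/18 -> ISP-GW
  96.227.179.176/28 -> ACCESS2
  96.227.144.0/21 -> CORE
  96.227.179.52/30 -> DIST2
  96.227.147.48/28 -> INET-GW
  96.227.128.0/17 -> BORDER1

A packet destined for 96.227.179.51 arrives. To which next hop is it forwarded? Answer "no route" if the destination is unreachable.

Routes whose prefix contains 96.227.179.51:
  96.224.0.0/13 (96.224.0.0 - 96.231.255.255) -> DMZ-FW
  96.224.0.0/14 (96.224.0.0 - 96.227.255.255) -> BRANCH-A
  96.226.0.0/15 (96.226.0.0 - 96.227.255.255) -> CORE-SW1
  96.227.128.0/17 (96.227.128.0 - 96.227.255.255) -> BORDER1
More-specific entries that do NOT match:
  96.227.179.52/30 (96.227.179.52 - 96.227.179.55) does not contain 96.227.179.51
  96.227.179.16/29 (96.227.179.16 - 96.227.179.23) does not contain 96.227.179.51
  96.227.179.176/28 (96.227.179.176 - 96.227.179.191) does not contain 96.227.179.51
  96.227.147.48/28 (96.227.147.48 - 96.227.147.63) does not contain 96.227.179.51
  96.227.144.0/21 (96.227.144.0 - 96.227.151.255) does not contain 96.227.179.51
  96.235.128.0/18 (96.235.128.0 - 96.235.191.255) does not contain 96.227.179.51
Longest matching prefix is /17 -> next hop BORDER1.

BORDER1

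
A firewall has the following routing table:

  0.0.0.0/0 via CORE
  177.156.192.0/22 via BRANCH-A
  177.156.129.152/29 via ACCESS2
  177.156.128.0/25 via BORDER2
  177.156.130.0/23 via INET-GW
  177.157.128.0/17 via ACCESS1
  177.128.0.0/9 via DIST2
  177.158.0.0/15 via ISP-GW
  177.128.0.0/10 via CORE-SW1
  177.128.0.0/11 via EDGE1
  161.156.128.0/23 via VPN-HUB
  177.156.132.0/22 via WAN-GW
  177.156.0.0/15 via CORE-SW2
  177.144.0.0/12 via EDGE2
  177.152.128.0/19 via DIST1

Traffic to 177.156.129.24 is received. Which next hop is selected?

CORE-SW2

Routes whose prefix contains 177.156.129.24:
  0.0.0.0/0 (default, matches everything) -> CORE
  177.128.0.0/9 (177.128.0.0 - 177.255.255.255) -> DIST2
  177.128.0.0/10 (177.128.0.0 - 177.191.255.255) -> CORE-SW1
  177.128.0.0/11 (177.128.0.0 - 177.159.255.255) -> EDGE1
  177.144.0.0/12 (177.144.0.0 - 177.159.255.255) -> EDGE2
  177.156.0.0/15 (177.156.0.0 - 177.157.255.255) -> CORE-SW2
More-specific entries that do NOT match:
  177.156.129.152/29 (177.156.129.152 - 177.156.129.159) does not contain 177.156.129.24
  177.156.128.0/25 (177.156.128.0 - 177.156.128.127) does not contain 177.156.129.24
  177.156.130.0/23 (177.156.130.0 - 177.156.131.255) does not contain 177.156.129.24
  161.156.128.0/23 (161.156.128.0 - 161.156.129.255) does not contain 177.156.129.24
  177.156.192.0/22 (177.156.192.0 - 177.156.195.255) does not contain 177.156.129.24
  177.156.132.0/22 (177.156.132.0 - 177.156.135.255) does not contain 177.156.129.24
  177.152.128.0/19 (177.152.128.0 - 177.152.159.255) does not contain 177.156.129.24
  177.157.128.0/17 (177.157.128.0 - 177.157.255.255) does not contain 177.156.129.24
Longest matching prefix is /15 -> next hop CORE-SW2.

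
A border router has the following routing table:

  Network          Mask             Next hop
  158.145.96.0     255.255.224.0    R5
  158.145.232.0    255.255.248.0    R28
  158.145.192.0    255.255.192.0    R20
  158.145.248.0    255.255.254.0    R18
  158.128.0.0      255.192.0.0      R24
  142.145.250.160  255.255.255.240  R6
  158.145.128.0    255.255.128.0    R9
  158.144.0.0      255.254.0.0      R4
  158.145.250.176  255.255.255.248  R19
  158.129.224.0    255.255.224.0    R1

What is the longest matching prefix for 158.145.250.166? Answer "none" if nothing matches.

158.145.192.0/18

Entries matching 158.145.250.166:
  158.128.0.0/10 (158.128.0.0 - 158.191.255.255)
  158.144.0.0/15 (158.144.0.0 - 158.145.255.255)
  158.145.128.0/17 (158.145.128.0 - 158.145.255.255)
  158.145.192.0/18 (158.145.192.0 - 158.145.255.255)
Most specific is 158.145.192.0/18.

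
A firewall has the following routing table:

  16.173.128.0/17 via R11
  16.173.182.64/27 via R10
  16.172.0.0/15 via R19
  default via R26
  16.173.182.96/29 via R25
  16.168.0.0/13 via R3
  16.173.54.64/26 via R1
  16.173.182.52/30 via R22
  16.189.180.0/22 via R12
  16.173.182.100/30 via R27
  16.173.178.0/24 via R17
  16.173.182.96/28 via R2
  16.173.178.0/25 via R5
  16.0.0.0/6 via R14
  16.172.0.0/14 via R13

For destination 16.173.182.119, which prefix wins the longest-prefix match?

Entries matching 16.173.182.119:
  0.0.0.0/0 (default, matches everything)
  16.0.0.0/6 (16.0.0.0 - 19.255.255.255)
  16.168.0.0/13 (16.168.0.0 - 16.175.255.255)
  16.172.0.0/14 (16.172.0.0 - 16.175.255.255)
  16.172.0.0/15 (16.172.0.0 - 16.173.255.255)
  16.173.128.0/17 (16.173.128.0 - 16.173.255.255)
Most specific is 16.173.128.0/17.

16.173.128.0/17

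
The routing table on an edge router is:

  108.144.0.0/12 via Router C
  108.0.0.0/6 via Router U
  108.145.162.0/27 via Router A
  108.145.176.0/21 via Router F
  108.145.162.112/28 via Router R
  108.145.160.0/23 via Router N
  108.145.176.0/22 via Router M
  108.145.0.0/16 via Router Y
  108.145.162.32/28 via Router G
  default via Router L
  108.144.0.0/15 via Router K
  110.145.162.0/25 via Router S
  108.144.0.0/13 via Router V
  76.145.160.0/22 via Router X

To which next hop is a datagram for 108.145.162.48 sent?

Routes whose prefix contains 108.145.162.48:
  0.0.0.0/0 (default, matches everything) -> Router L
  108.0.0.0/6 (108.0.0.0 - 111.255.255.255) -> Router U
  108.144.0.0/12 (108.144.0.0 - 108.159.255.255) -> Router C
  108.144.0.0/13 (108.144.0.0 - 108.151.255.255) -> Router V
  108.144.0.0/15 (108.144.0.0 - 108.145.255.255) -> Router K
  108.145.0.0/16 (108.145.0.0 - 108.145.255.255) -> Router Y
More-specific entries that do NOT match:
  108.145.162.112/28 (108.145.162.112 - 108.145.162.127) does not contain 108.145.162.48
  108.145.162.32/28 (108.145.162.32 - 108.145.162.47) does not contain 108.145.162.48
  108.145.162.0/27 (108.145.162.0 - 108.145.162.31) does not contain 108.145.162.48
  110.145.162.0/25 (110.145.162.0 - 110.145.162.127) does not contain 108.145.162.48
  108.145.160.0/23 (108.145.160.0 - 108.145.161.255) does not contain 108.145.162.48
  108.145.176.0/22 (108.145.176.0 - 108.145.179.255) does not contain 108.145.162.48
  76.145.160.0/22 (76.145.160.0 - 76.145.163.255) does not contain 108.145.162.48
  108.145.176.0/21 (108.145.176.0 - 108.145.183.255) does not contain 108.145.162.48
Longest matching prefix is /16 -> next hop Router Y.

Router Y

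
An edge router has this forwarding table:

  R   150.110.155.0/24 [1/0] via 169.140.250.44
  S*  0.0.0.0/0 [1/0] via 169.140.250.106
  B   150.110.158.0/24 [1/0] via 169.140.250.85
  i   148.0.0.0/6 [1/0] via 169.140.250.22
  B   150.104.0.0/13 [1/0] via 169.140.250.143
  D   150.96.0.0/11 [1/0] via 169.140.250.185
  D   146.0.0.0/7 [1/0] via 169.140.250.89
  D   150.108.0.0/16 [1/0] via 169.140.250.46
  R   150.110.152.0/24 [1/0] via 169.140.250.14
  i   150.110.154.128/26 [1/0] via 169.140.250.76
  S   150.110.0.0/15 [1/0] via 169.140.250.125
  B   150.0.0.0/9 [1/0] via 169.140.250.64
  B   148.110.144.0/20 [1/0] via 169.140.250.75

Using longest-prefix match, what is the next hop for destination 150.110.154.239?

Routes whose prefix contains 150.110.154.239:
  0.0.0.0/0 (default, matches everything) -> 169.140.250.106
  148.0.0.0/6 (148.0.0.0 - 151.255.255.255) -> 169.140.250.22
  150.0.0.0/9 (150.0.0.0 - 150.127.255.255) -> 169.140.250.64
  150.96.0.0/11 (150.96.0.0 - 150.127.255.255) -> 169.140.250.185
  150.104.0.0/13 (150.104.0.0 - 150.111.255.255) -> 169.140.250.143
  150.110.0.0/15 (150.110.0.0 - 150.111.255.255) -> 169.140.250.125
More-specific entries that do NOT match:
  150.110.154.128/26 (150.110.154.128 - 150.110.154.191) does not contain 150.110.154.239
  150.110.155.0/24 (150.110.155.0 - 150.110.155.255) does not contain 150.110.154.239
  150.110.158.0/24 (150.110.158.0 - 150.110.158.255) does not contain 150.110.154.239
  150.110.152.0/24 (150.110.152.0 - 150.110.152.255) does not contain 150.110.154.239
  148.110.144.0/20 (148.110.144.0 - 148.110.159.255) does not contain 150.110.154.239
  150.108.0.0/16 (150.108.0.0 - 150.108.255.255) does not contain 150.110.154.239
Longest matching prefix is /15 -> next hop 169.140.250.125.

169.140.250.125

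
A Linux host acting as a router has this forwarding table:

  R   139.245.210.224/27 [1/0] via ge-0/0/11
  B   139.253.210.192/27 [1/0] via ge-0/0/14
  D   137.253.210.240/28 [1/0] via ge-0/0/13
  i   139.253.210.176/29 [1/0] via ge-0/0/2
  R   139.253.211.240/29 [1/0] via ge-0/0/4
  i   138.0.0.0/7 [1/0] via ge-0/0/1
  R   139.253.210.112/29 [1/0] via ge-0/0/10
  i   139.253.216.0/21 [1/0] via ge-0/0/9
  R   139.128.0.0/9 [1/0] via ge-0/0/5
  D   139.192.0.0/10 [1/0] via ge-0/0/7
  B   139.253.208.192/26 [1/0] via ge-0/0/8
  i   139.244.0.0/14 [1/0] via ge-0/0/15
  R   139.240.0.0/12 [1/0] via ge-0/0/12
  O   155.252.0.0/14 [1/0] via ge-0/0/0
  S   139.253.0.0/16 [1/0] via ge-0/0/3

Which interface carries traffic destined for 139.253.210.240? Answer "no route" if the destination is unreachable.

ge-0/0/3

Routes whose prefix contains 139.253.210.240:
  138.0.0.0/7 (138.0.0.0 - 139.255.255.255) -> ge-0/0/1
  139.128.0.0/9 (139.128.0.0 - 139.255.255.255) -> ge-0/0/5
  139.192.0.0/10 (139.192.0.0 - 139.255.255.255) -> ge-0/0/7
  139.240.0.0/12 (139.240.0.0 - 139.255.255.255) -> ge-0/0/12
  139.253.0.0/16 (139.253.0.0 - 139.253.255.255) -> ge-0/0/3
More-specific entries that do NOT match:
  139.253.210.176/29 (139.253.210.176 - 139.253.210.183) does not contain 139.253.210.240
  139.253.211.240/29 (139.253.211.240 - 139.253.211.247) does not contain 139.253.210.240
  139.253.210.112/29 (139.253.210.112 - 139.253.210.119) does not contain 139.253.210.240
  137.253.210.240/28 (137.253.210.240 - 137.253.210.255) does not contain 139.253.210.240
  139.245.210.224/27 (139.245.210.224 - 139.245.210.255) does not contain 139.253.210.240
  139.253.210.192/27 (139.253.210.192 - 139.253.210.223) does not contain 139.253.210.240
  139.253.208.192/26 (139.253.208.192 - 139.253.208.255) does not contain 139.253.210.240
  139.253.216.0/21 (139.253.216.0 - 139.253.223.255) does not contain 139.253.210.240
Longest matching prefix is /16 -> interface ge-0/0/3.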